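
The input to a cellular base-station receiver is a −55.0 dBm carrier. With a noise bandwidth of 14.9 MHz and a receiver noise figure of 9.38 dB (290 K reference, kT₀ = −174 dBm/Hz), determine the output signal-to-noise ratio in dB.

Noise floor: N = −174 + 10 log₁₀(B) + NF
10 log₁₀(1.49×10⁷) = 71.73 dB
N = −174 + 71.73 + 9.38 = −92.89 dBm
SNR = P_sig − N = −55.0 − (−92.89) = 37.89 dB → 37.9 dB

37.9 dB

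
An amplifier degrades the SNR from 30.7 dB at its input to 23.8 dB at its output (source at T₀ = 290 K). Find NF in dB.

6.9 dB

NF (dB) = SNR_in(dB) − SNR_out(dB) when the source is at T₀
NF = 30.7 − 23.8 = 6.9 dB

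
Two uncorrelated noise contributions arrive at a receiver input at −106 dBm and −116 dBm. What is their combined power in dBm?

Convert to linear, add, convert back:
P₁ = 2.51×10⁻¹⁴ W, P₂ = 2.51×10⁻¹⁵ W
P_tot = 2.76×10⁻¹⁴ W → 10 log₁₀(P_tot / 10⁻³) = −105.6 dBm

−105.6 dBm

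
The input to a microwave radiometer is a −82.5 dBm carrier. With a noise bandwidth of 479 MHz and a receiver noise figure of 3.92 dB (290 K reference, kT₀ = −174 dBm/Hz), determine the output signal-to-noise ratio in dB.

Noise floor: N = −174 + 10 log₁₀(B) + NF
10 log₁₀(4.79×10⁸) = 86.8 dB
N = −174 + 86.8 + 3.92 = −83.28 dBm
SNR = P_sig − N = −82.5 − (−83.28) = 0.78 dB → 0.8 dB

0.8 dB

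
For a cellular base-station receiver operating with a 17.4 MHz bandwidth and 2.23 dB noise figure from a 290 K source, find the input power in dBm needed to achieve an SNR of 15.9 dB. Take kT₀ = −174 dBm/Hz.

Sensitivity = −174 + 10 log₁₀(B) + NF + SNR_min
= −174 + 72.41 + 2.23 + 15.9
= −83.46 dBm → −83.5 dBm

−83.5 dBm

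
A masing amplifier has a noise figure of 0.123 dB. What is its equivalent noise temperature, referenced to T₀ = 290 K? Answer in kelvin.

8.33 K

F = 10^(0.123/10) = 1.02873
T_e = (F − 1)·T₀ = (1.02873 − 1) × 290 = 8.33 K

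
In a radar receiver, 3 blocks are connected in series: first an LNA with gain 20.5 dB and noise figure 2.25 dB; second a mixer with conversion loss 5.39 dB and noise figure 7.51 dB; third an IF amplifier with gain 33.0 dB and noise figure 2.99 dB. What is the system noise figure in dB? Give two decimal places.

2.43 dB

Convert to linear (a loss of L dB is a gain of −L dB): F_i = 10^(NF_i/10), G_i = 10^(G_i,dB/10)
  Stage 1: F_1 = 10^(2.25/10) = 1.679, G_1 = 10^(20.5/10) = 112.2
  Stage 2: F_2 = 10^(7.51/10) = 5.636, G_2 = 10^(−5.39/10) = 0.2891
  Stage 3: F_3 = 10^(2.99/10) = 1.991, G_3 = 10^(33.0/10) = 1995
Friis cascade:
  F = 1.679 + (5.636 − 1)/112.2 + (1.991 − 1)/32.43 = 1.751
NF = 10 log₁₀(1.751) = 2.43 dB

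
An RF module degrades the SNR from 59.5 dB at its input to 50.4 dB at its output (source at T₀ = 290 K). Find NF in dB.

NF (dB) = SNR_in(dB) − SNR_out(dB) when the source is at T₀
NF = 59.5 − 50.4 = 9.1 dB

9.1 dB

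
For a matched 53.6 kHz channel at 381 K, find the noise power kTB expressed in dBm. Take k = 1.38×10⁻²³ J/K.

−125.5 dBm

P_n = kTB = 1.38×10⁻²³ × 381 × 5.36×10⁴ = 2.82×10⁻¹⁶ W
In dBm: 10 log₁₀(2.82×10⁻¹⁶ / 10⁻³) = −125.5 dBm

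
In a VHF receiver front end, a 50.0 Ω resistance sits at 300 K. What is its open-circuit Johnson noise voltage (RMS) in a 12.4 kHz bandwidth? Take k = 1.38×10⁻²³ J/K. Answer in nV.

101 nV

V_n = √(4kTRB)
4kTRB = 4 × 1.38×10⁻²³ × 300 × 5.00×10¹ × 1.24×10⁴ = 1.03×10⁻¹⁴ V²
V_n = √(1.03×10⁻¹⁴) = 1.01×10⁻⁷ V = 101 nV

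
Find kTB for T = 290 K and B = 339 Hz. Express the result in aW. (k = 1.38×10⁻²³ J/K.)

P_n = kTB = 1.38×10⁻²³ × 290 × 3.39×10² = 1.36×10⁻¹⁸ W = 1.36 aW

1.36 aW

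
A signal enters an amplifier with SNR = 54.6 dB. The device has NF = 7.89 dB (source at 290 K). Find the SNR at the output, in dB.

By definition F = SNR_in/SNR_out, so in dB: SNR_out = SNR_in − NF
SNR_out = 54.6 − 7.89 = 46.71 dB

46.71 dB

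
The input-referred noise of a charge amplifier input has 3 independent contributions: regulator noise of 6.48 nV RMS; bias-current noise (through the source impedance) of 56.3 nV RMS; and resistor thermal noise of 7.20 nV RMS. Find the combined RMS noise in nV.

57.1 nV

Uncorrelated sources add in power (mean-square): V_tot = √(ΣV_i²)
V_tot = √[(6.48×10⁻⁹)² + (5.63×10⁻⁸)² + (7.20×10⁻⁹)²] = 5.71×10⁻⁸ V = 57.1 nV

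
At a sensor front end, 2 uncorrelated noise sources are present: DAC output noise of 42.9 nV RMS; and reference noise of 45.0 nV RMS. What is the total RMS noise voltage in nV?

Uncorrelated sources add in power (mean-square): V_tot = √(ΣV_i²)
V_tot = √[(4.29×10⁻⁸)² + (4.50×10⁻⁸)²] = 6.22×10⁻⁸ V = 62.2 nV

62.2 nV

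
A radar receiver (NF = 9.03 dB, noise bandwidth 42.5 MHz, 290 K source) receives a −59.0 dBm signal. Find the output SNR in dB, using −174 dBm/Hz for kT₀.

29.7 dB

Noise floor: N = −174 + 10 log₁₀(B) + NF
10 log₁₀(4.25×10⁷) = 76.28 dB
N = −174 + 76.28 + 9.03 = −88.69 dBm
SNR = P_sig − N = −59.0 − (−88.69) = 29.69 dB → 29.7 dB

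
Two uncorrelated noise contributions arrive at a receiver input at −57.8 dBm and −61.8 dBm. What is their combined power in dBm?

Convert to linear, add, convert back:
P₁ = 1.66×10⁻⁹ W, P₂ = 6.61×10⁻¹⁰ W
P_tot = 2.32×10⁻⁹ W → 10 log₁₀(P_tot / 10⁻³) = −56.3 dBm

−56.3 dBm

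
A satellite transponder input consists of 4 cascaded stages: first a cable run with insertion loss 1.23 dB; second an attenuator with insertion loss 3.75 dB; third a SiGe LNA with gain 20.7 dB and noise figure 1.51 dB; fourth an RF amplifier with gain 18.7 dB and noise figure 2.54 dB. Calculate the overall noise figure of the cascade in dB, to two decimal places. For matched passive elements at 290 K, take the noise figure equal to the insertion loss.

6.51 dB

Convert to linear (a loss of L dB is a gain of −L dB): F_i = 10^(NF_i/10), G_i = 10^(G_i,dB/10)
  Stage 1: F_1 = 10^(1.23/10) = 1.327, G_1 = 10^(−1.23/10) = 0.7534
  Stage 2: F_2 = 10^(3.75/10) = 2.371, G_2 = 10^(−3.75/10) = 0.4217
  Stage 3: F_3 = 10^(1.51/10) = 1.416, G_3 = 10^(20.7/10) = 117.5
  Stage 4: F_4 = 10^(2.54/10) = 1.795, G_4 = 10^(18.7/10) = 74.13
Friis cascade:
  F = 1.327 + (2.371 − 1)/0.7534 + (1.416 − 1)/0.3177 + (1.795 − 1)/37.33 = 4.478
NF = 10 log₁₀(4.478) = 6.51 dB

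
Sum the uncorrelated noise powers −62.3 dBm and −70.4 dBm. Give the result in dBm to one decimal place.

−61.7 dBm

Convert to linear, add, convert back:
P₁ = 5.89×10⁻¹⁰ W, P₂ = 9.12×10⁻¹¹ W
P_tot = 6.80×10⁻¹⁰ W → 10 log₁₀(P_tot / 10⁻³) = −61.7 dBm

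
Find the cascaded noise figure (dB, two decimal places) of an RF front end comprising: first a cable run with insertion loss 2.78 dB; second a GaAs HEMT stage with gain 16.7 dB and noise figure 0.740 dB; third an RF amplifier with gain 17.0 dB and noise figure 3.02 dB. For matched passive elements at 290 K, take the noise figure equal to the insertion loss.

Convert to linear (a loss of L dB is a gain of −L dB): F_i = 10^(NF_i/10), G_i = 10^(G_i,dB/10)
  Stage 1: F_1 = 10^(2.78/10) = 1.897, G_1 = 10^(−2.78/10) = 0.5272
  Stage 2: F_2 = 10^(0.740/10) = 1.186, G_2 = 10^(16.7/10) = 46.77
  Stage 3: F_3 = 10^(3.02/10) = 2.004, G_3 = 10^(17.0/10) = 50.12
Friis cascade:
  F = 1.897 + (1.186 − 1)/0.5272 + (2.004 − 1)/24.66 = 2.290
NF = 10 log₁₀(2.290) = 3.60 dB

3.60 dB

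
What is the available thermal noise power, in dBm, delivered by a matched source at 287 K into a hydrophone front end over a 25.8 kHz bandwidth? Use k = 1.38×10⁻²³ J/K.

−129.9 dBm

P_n = kTB = 1.38×10⁻²³ × 287 × 2.58×10⁴ = 1.02×10⁻¹⁶ W
In dBm: 10 log₁₀(1.02×10⁻¹⁶ / 10⁻³) = −129.9 dBm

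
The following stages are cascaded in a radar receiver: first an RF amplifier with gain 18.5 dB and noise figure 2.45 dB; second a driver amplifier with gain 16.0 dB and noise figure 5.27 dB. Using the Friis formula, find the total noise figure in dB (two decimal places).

Convert to linear (a loss of L dB is a gain of −L dB): F_i = 10^(NF_i/10), G_i = 10^(G_i,dB/10)
  Stage 1: F_1 = 10^(2.45/10) = 1.758, G_1 = 10^(18.5/10) = 70.79
  Stage 2: F_2 = 10^(5.27/10) = 3.365, G_2 = 10^(16.0/10) = 39.81
Friis cascade:
  F = 1.758 + (3.365 − 1)/70.79 = 1.791
NF = 10 log₁₀(1.791) = 2.53 dB

2.53 dB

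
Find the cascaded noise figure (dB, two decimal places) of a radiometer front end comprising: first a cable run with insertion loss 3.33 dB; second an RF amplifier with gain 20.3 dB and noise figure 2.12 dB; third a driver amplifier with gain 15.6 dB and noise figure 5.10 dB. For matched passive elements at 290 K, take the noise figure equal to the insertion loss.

Convert to linear (a loss of L dB is a gain of −L dB): F_i = 10^(NF_i/10), G_i = 10^(G_i,dB/10)
  Stage 1: F_1 = 10^(3.33/10) = 2.153, G_1 = 10^(−3.33/10) = 0.4645
  Stage 2: F_2 = 10^(2.12/10) = 1.629, G_2 = 10^(20.3/10) = 107.2
  Stage 3: F_3 = 10^(5.10/10) = 3.236, G_3 = 10^(15.6/10) = 36.31
Friis cascade:
  F = 2.153 + (1.629 − 1)/0.4645 + (3.236 − 1)/49.77 = 3.552
NF = 10 log₁₀(3.552) = 5.51 dB

5.51 dB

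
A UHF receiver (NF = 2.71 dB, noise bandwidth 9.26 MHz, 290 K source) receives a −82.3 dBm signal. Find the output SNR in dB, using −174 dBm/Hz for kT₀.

19.3 dB

Noise floor: N = −174 + 10 log₁₀(B) + NF
10 log₁₀(9.26×10⁶) = 69.67 dB
N = −174 + 69.67 + 2.71 = −101.62 dBm
SNR = P_sig − N = −82.3 − (−101.62) = 19.32 dB → 19.3 dB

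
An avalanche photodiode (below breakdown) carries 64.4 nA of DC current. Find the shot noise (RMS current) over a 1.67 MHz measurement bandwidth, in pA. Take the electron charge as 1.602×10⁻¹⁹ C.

186 pA

I_n = √(2qI·B)
2qI·B = 2 × 1.602×10⁻¹⁹ × 6.44×10⁻⁸ × 1.67×10⁶ = 3.45×10⁻²⁰ A²
I_n = √(3.45×10⁻²⁰) = 1.86×10⁻¹⁰ A = 186 pA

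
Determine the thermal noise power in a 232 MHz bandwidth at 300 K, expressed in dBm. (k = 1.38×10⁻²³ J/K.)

−90.2 dBm

P_n = kTB = 1.38×10⁻²³ × 300 × 2.32×10⁸ = 9.60×10⁻¹³ W
In dBm: 10 log₁₀(9.60×10⁻¹³ / 10⁻³) = −90.2 dBm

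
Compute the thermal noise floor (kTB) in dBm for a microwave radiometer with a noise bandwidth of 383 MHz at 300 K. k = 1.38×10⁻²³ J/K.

P_n = kTB = 1.38×10⁻²³ × 300 × 3.83×10⁸ = 1.59×10⁻¹² W
In dBm: 10 log₁₀(1.59×10⁻¹² / 10⁻³) = −88.0 dBm

−88.0 dBm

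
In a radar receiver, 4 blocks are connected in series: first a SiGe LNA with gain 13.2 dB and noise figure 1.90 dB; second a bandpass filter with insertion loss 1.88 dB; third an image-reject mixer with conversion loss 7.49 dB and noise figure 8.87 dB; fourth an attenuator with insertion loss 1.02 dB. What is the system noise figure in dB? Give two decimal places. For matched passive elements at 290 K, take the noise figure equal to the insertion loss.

3.38 dB

Convert to linear (a loss of L dB is a gain of −L dB): F_i = 10^(NF_i/10), G_i = 10^(G_i,dB/10)
  Stage 1: F_1 = 10^(1.90/10) = 1.549, G_1 = 10^(13.2/10) = 20.89
  Stage 2: F_2 = 10^(1.88/10) = 1.542, G_2 = 10^(−1.88/10) = 0.6486
  Stage 3: F_3 = 10^(8.87/10) = 7.709, G_3 = 10^(−7.49/10) = 0.1782
  Stage 4: F_4 = 10^(1.02/10) = 1.265, G_4 = 10^(−1.02/10) = 0.7907
Friis cascade:
  F = 1.549 + (1.542 − 1)/20.89 + (7.709 − 1)/13.55 + (1.265 − 1)/2.415 = 2.179
NF = 10 log₁₀(2.179) = 3.38 dB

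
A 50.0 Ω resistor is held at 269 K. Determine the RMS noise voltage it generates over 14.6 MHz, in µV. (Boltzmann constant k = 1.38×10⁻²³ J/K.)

V_n = √(4kTRB)
4kTRB = 4 × 1.38×10⁻²³ × 269 × 5.00×10¹ × 1.46×10⁷ = 1.08×10⁻¹¹ V²
V_n = √(1.08×10⁻¹¹) = 3.29×10⁻⁶ V = 3.29 µV

3.29 µV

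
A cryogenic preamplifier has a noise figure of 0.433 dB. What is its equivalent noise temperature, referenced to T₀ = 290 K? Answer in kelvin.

30.4 K

F = 10^(0.433/10) = 1.10484
T_e = (F − 1)·T₀ = (1.10484 − 1) × 290 = 30.4 K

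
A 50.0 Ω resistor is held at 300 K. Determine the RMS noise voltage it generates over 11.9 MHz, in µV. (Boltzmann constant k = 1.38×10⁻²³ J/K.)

V_n = √(4kTRB)
4kTRB = 4 × 1.38×10⁻²³ × 300 × 5.00×10¹ × 1.19×10⁷ = 9.85×10⁻¹² V²
V_n = √(9.85×10⁻¹²) = 3.14×10⁻⁶ V = 3.14 µV

3.14 µV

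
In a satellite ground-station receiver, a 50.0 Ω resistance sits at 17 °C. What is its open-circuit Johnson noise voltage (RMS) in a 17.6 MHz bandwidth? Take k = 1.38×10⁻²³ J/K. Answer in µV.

T = 17 °C + 273.15 = 290.15 K
V_n = √(4kTRB)
4kTRB = 4 × 1.38×10⁻²³ × 290.15 × 5.00×10¹ × 1.76×10⁷ = 1.41×10⁻¹¹ V²
V_n = √(1.41×10⁻¹¹) = 3.75×10⁻⁶ V = 3.75 µV

3.75 µV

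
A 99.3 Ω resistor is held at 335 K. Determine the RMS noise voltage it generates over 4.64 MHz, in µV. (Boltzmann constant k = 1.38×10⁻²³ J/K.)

V_n = √(4kTRB)
4kTRB = 4 × 1.38×10⁻²³ × 335 × 9.93×10¹ × 4.64×10⁶ = 8.52×10⁻¹² V²
V_n = √(8.52×10⁻¹²) = 2.92×10⁻⁶ V = 2.92 µV

2.92 µV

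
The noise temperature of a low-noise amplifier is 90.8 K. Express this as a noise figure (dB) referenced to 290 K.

F = 1 + T_e/T₀ = 1 + 90.8/290 = 1.3131
NF = 10 log₁₀(1.3131) = 1.18 dB

1.18 dB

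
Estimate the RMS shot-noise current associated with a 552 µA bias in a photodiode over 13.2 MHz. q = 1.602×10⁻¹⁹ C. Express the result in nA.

I_n = √(2qI·B)
2qI·B = 2 × 1.602×10⁻¹⁹ × 5.52×10⁻⁴ × 1.32×10⁷ = 2.33×10⁻¹⁵ A²
I_n = √(2.33×10⁻¹⁵) = 4.83×10⁻⁸ A = 48.3 nA

48.3 nA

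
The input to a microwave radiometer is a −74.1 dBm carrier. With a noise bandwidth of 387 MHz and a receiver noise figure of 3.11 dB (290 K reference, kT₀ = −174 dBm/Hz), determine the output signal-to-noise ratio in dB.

10.9 dB

Noise floor: N = −174 + 10 log₁₀(B) + NF
10 log₁₀(3.87×10⁸) = 85.88 dB
N = −174 + 85.88 + 3.11 = −85.01 dBm
SNR = P_sig − N = −74.1 − (−85.01) = 10.91 dB → 10.9 dB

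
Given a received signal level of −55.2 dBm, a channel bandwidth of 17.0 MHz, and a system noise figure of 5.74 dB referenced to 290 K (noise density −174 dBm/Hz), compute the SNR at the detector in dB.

40.8 dB

Noise floor: N = −174 + 10 log₁₀(B) + NF
10 log₁₀(1.70×10⁷) = 72.3 dB
N = −174 + 72.3 + 5.74 = −95.96 dBm
SNR = P_sig − N = −55.2 − (−95.96) = 40.76 dB → 40.8 dB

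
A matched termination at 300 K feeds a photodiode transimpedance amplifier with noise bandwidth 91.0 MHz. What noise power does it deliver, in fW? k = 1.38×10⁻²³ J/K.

377 fW

P_n = kTB = 1.38×10⁻²³ × 300 × 9.10×10⁷ = 3.77×10⁻¹³ W = 377 fW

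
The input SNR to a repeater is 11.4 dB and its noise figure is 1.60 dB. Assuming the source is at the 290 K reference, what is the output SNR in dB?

9.80 dB

By definition F = SNR_in/SNR_out, so in dB: SNR_out = SNR_in − NF
SNR_out = 11.4 − 1.60 = 9.80 dB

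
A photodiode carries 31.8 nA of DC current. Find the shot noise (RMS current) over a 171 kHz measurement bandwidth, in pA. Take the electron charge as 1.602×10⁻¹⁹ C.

I_n = √(2qI·B)
2qI·B = 2 × 1.602×10⁻¹⁹ × 3.18×10⁻⁸ × 1.71×10⁵ = 1.74×10⁻²¹ A²
I_n = √(1.74×10⁻²¹) = 4.17×10⁻¹¹ A = 41.7 pA

41.7 pA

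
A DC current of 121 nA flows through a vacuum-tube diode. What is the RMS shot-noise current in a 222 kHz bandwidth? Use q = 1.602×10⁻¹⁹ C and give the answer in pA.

I_n = √(2qI·B)
2qI·B = 2 × 1.602×10⁻¹⁹ × 1.21×10⁻⁷ × 2.22×10⁵ = 8.61×10⁻²¹ A²
I_n = √(8.61×10⁻²¹) = 9.28×10⁻¹¹ A = 92.8 pA

92.8 pA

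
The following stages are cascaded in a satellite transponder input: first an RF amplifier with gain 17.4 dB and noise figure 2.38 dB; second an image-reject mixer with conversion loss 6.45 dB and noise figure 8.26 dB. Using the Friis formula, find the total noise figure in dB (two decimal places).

Convert to linear (a loss of L dB is a gain of −L dB): F_i = 10^(NF_i/10), G_i = 10^(G_i,dB/10)
  Stage 1: F_1 = 10^(2.38/10) = 1.730, G_1 = 10^(17.4/10) = 54.95
  Stage 2: F_2 = 10^(8.26/10) = 6.699, G_2 = 10^(−6.45/10) = 0.2265
Friis cascade:
  F = 1.730 + (6.699 − 1)/54.95 = 1.834
NF = 10 log₁₀(1.834) = 2.63 dB

2.63 dB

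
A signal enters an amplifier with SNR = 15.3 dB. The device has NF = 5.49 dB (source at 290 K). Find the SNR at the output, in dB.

By definition F = SNR_in/SNR_out, so in dB: SNR_out = SNR_in − NF
SNR_out = 15.3 − 5.49 = 9.81 dB

9.81 dB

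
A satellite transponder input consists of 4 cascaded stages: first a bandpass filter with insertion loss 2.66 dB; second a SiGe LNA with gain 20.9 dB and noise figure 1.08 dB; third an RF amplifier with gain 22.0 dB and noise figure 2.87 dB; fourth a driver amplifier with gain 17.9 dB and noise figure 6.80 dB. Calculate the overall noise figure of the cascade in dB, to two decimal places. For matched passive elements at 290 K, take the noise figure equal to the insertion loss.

3.77 dB

Convert to linear (a loss of L dB is a gain of −L dB): F_i = 10^(NF_i/10), G_i = 10^(G_i,dB/10)
  Stage 1: F_1 = 10^(2.66/10) = 1.845, G_1 = 10^(−2.66/10) = 0.5420
  Stage 2: F_2 = 10^(1.08/10) = 1.282, G_2 = 10^(20.9/10) = 123.0
  Stage 3: F_3 = 10^(2.87/10) = 1.936, G_3 = 10^(22.0/10) = 158.5
  Stage 4: F_4 = 10^(6.80/10) = 4.786, G_4 = 10^(17.9/10) = 61.66
Friis cascade:
  F = 1.845 + (1.282 − 1)/0.5420 + (1.936 − 1)/66.68 + (4.786 − 1)/1.057×10⁴ = 2.380
NF = 10 log₁₀(2.380) = 3.77 dB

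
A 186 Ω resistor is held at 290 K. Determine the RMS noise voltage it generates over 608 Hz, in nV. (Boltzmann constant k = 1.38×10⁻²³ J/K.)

V_n = √(4kTRB)
4kTRB = 4 × 1.38×10⁻²³ × 290 × 1.86×10² × 6.08×10² = 1.81×10⁻¹⁵ V²
V_n = √(1.81×10⁻¹⁵) = 4.25×10⁻⁸ V = 42.5 nV

42.5 nV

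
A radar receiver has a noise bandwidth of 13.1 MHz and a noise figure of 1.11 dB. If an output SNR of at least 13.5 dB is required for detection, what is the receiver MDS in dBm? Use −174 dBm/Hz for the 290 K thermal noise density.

Sensitivity = −174 + 10 log₁₀(B) + NF + SNR_min
= −174 + 71.17 + 1.11 + 13.5
= −88.22 dBm → −88.2 dBm

−88.2 dBm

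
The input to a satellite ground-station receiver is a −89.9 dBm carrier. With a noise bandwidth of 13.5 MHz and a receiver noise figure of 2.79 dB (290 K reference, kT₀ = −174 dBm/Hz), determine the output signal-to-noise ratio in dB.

Noise floor: N = −174 + 10 log₁₀(B) + NF
10 log₁₀(1.35×10⁷) = 71.3 dB
N = −174 + 71.3 + 2.79 = −99.91 dBm
SNR = P_sig − N = −89.9 − (−99.91) = 10.01 dB → 10.0 dB

10.0 dB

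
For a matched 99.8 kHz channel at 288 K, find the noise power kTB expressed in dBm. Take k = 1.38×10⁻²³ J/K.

P_n = kTB = 1.38×10⁻²³ × 288 × 9.98×10⁴ = 3.97×10⁻¹⁶ W
In dBm: 10 log₁₀(3.97×10⁻¹⁶ / 10⁻³) = −124.0 dBm

−124.0 dBm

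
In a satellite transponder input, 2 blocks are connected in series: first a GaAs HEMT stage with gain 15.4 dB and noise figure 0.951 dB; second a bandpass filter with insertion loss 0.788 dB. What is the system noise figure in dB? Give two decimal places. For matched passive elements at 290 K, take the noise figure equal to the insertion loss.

Convert to linear (a loss of L dB is a gain of −L dB): F_i = 10^(NF_i/10), G_i = 10^(G_i,dB/10)
  Stage 1: F_1 = 10^(0.951/10) = 1.245, G_1 = 10^(15.4/10) = 34.67
  Stage 2: F_2 = 10^(0.788/10) = 1.199, G_2 = 10^(−0.788/10) = 0.8341
Friis cascade:
  F = 1.245 + (1.199 − 1)/34.67 = 1.251
NF = 10 log₁₀(1.251) = 0.97 dB

0.97 dB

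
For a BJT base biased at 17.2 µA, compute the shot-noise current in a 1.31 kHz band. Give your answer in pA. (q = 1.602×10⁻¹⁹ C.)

I_n = √(2qI·B)
2qI·B = 2 × 1.602×10⁻¹⁹ × 1.72×10⁻⁵ × 1.31×10³ = 7.22×10⁻²¹ A²
I_n = √(7.22×10⁻²¹) = 8.50×10⁻¹¹ A = 85.0 pA

85.0 pA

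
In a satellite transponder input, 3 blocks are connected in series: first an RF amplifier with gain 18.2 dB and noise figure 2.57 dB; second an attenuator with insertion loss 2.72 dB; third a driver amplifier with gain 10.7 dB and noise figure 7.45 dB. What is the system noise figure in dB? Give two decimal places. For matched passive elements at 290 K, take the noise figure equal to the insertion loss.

Convert to linear (a loss of L dB is a gain of −L dB): F_i = 10^(NF_i/10), G_i = 10^(G_i,dB/10)
  Stage 1: F_1 = 10^(2.57/10) = 1.807, G_1 = 10^(18.2/10) = 66.07
  Stage 2: F_2 = 10^(2.72/10) = 1.871, G_2 = 10^(−2.72/10) = 0.5346
  Stage 3: F_3 = 10^(7.45/10) = 5.559, G_3 = 10^(10.7/10) = 11.75
Friis cascade:
  F = 1.807 + (1.871 − 1)/66.07 + (5.559 − 1)/35.32 = 1.949
NF = 10 log₁₀(1.949) = 2.90 dB

2.90 dB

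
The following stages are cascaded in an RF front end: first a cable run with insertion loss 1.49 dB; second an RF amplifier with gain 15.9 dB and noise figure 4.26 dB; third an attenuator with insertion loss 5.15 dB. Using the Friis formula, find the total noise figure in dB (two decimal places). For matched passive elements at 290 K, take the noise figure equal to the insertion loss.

Convert to linear (a loss of L dB is a gain of −L dB): F_i = 10^(NF_i/10), G_i = 10^(G_i,dB/10)
  Stage 1: F_1 = 10^(1.49/10) = 1.409, G_1 = 10^(−1.49/10) = 0.7096
  Stage 2: F_2 = 10^(4.26/10) = 2.667, G_2 = 10^(15.9/10) = 38.90
  Stage 3: F_3 = 10^(5.15/10) = 3.273, G_3 = 10^(−5.15/10) = 0.3055
Friis cascade:
  F = 1.409 + (2.667 − 1)/0.7096 + (3.273 − 1)/27.61 = 3.841
NF = 10 log₁₀(3.841) = 5.84 dB

5.84 dB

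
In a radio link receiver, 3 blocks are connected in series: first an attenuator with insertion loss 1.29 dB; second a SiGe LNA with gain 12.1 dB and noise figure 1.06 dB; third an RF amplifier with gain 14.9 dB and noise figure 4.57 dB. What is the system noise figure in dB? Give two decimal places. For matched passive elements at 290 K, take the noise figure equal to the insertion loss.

Convert to linear (a loss of L dB is a gain of −L dB): F_i = 10^(NF_i/10), G_i = 10^(G_i,dB/10)
  Stage 1: F_1 = 10^(1.29/10) = 1.346, G_1 = 10^(−1.29/10) = 0.7430
  Stage 2: F_2 = 10^(1.06/10) = 1.276, G_2 = 10^(12.1/10) = 16.22
  Stage 3: F_3 = 10^(4.57/10) = 2.864, G_3 = 10^(14.9/10) = 30.90
Friis cascade:
  F = 1.346 + (1.276 − 1)/0.7430 + (2.864 − 1)/12.05 = 1.873
NF = 10 log₁₀(1.873) = 2.72 dB

2.72 dB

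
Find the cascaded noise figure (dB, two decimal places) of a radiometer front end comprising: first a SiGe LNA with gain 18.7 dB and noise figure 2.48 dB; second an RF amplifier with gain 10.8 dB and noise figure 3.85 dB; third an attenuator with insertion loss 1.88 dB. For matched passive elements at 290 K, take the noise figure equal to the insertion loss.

2.53 dB

Convert to linear (a loss of L dB is a gain of −L dB): F_i = 10^(NF_i/10), G_i = 10^(G_i,dB/10)
  Stage 1: F_1 = 10^(2.48/10) = 1.770, G_1 = 10^(18.7/10) = 74.13
  Stage 2: F_2 = 10^(3.85/10) = 2.427, G_2 = 10^(10.8/10) = 12.02
  Stage 3: F_3 = 10^(1.88/10) = 1.542, G_3 = 10^(−1.88/10) = 0.6486
Friis cascade:
  F = 1.770 + (2.427 − 1)/74.13 + (1.542 − 1)/891.3 = 1.790
NF = 10 log₁₀(1.790) = 2.53 dB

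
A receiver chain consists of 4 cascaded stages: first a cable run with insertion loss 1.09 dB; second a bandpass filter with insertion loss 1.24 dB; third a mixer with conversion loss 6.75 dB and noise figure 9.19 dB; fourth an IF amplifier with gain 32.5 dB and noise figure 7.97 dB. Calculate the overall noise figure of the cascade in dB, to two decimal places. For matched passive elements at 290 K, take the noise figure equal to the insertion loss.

Convert to linear (a loss of L dB is a gain of −L dB): F_i = 10^(NF_i/10), G_i = 10^(G_i,dB/10)
  Stage 1: F_1 = 10^(1.09/10) = 1.285, G_1 = 10^(−1.09/10) = 0.7780
  Stage 2: F_2 = 10^(1.24/10) = 1.330, G_2 = 10^(−1.24/10) = 0.7516
  Stage 3: F_3 = 10^(9.19/10) = 8.299, G_3 = 10^(−6.75/10) = 0.2113
  Stage 4: F_4 = 10^(7.97/10) = 6.266, G_4 = 10^(32.5/10) = 1778
Friis cascade:
  F = 1.285 + (1.330 − 1)/0.7780 + (8.299 − 1)/0.5848 + (6.266 − 1)/0.1236 = 56.80
NF = 10 log₁₀(56.80) = 17.54 dB

17.54 dB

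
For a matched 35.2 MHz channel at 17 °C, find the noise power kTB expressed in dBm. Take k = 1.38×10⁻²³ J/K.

T = 17 °C + 273.15 = 290.15 K
P_n = kTB = 1.38×10⁻²³ × 290.15 × 3.52×10⁷ = 1.41×10⁻¹³ W
In dBm: 10 log₁₀(1.41×10⁻¹³ / 10⁻³) = −98.5 dBm

−98.5 dBm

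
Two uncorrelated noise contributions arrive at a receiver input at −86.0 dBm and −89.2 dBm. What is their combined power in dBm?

−84.3 dBm

Convert to linear, add, convert back:
P₁ = 2.51×10⁻¹² W, P₂ = 1.20×10⁻¹² W
P_tot = 3.71×10⁻¹² W → 10 log₁₀(P_tot / 10⁻³) = −84.3 dBm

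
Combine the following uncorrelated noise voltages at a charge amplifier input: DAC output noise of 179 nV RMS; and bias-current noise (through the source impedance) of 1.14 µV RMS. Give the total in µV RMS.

Uncorrelated sources add in power (mean-square): V_tot = √(ΣV_i²)
V_tot = √[(1.79×10⁻⁷)² + (1.14×10⁻⁶)²] = 1.15×10⁻⁶ V = 1.15 µV

1.15 µV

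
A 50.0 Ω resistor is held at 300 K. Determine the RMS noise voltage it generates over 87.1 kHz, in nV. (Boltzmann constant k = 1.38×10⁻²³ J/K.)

269 nV

V_n = √(4kTRB)
4kTRB = 4 × 1.38×10⁻²³ × 300 × 5.00×10¹ × 8.71×10⁴ = 7.21×10⁻¹⁴ V²
V_n = √(7.21×10⁻¹⁴) = 2.69×10⁻⁷ V = 269 nV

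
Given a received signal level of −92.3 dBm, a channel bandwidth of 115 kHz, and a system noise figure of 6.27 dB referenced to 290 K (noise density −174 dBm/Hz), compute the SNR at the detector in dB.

24.8 dB

Noise floor: N = −174 + 10 log₁₀(B) + NF
10 log₁₀(1.15×10⁵) = 50.61 dB
N = −174 + 50.61 + 6.27 = −117.12 dBm
SNR = P_sig − N = −92.3 − (−117.12) = 24.82 dB → 24.8 dB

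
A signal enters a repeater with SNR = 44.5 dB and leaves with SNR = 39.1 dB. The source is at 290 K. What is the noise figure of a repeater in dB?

NF (dB) = SNR_in(dB) − SNR_out(dB) when the source is at T₀
NF = 44.5 − 39.1 = 5.4 dB

5.4 dB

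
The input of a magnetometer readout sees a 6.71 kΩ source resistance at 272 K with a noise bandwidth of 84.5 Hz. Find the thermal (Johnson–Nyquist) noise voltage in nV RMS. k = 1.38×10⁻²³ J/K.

V_n = √(4kTRB)
4kTRB = 4 × 1.38×10⁻²³ × 272 × 6.71×10³ × 8.45×10¹ = 8.51×10⁻¹⁵ V²
V_n = √(8.51×10⁻¹⁵) = 9.23×10⁻⁸ V = 92.3 nV

92.3 nV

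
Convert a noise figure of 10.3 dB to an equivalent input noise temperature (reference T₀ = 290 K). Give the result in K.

2817 K

F = 10^(10.3/10) = 10.7152
T_e = (F − 1)·T₀ = (10.7152 − 1) × 290 = 2817 K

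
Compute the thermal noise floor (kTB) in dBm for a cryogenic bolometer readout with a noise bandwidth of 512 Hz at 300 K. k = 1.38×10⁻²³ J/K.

−146.7 dBm

P_n = kTB = 1.38×10⁻²³ × 300 × 5.12×10² = 2.12×10⁻¹⁸ W
In dBm: 10 log₁₀(2.12×10⁻¹⁸ / 10⁻³) = −146.7 dBm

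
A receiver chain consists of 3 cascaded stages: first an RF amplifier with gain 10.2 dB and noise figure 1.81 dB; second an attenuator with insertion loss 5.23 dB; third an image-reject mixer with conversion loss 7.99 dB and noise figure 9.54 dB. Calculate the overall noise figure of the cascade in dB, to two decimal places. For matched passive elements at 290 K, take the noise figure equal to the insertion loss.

Convert to linear (a loss of L dB is a gain of −L dB): F_i = 10^(NF_i/10), G_i = 10^(G_i,dB/10)
  Stage 1: F_1 = 10^(1.81/10) = 1.517, G_1 = 10^(10.2/10) = 10.47
  Stage 2: F_2 = 10^(5.23/10) = 3.334, G_2 = 10^(−5.23/10) = 0.2999
  Stage 3: F_3 = 10^(9.54/10) = 8.995, G_3 = 10^(−7.99/10) = 0.1589
Friis cascade:
  F = 1.517 + (3.334 − 1)/10.47 + (8.995 − 1)/3.141 = 4.286
NF = 10 log₁₀(4.286) = 6.32 dB

6.32 dB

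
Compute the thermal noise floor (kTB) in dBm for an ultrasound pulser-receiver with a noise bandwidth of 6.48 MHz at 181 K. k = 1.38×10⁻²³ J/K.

P_n = kTB = 1.38×10⁻²³ × 181 × 6.48×10⁶ = 1.62×10⁻¹⁴ W
In dBm: 10 log₁₀(1.62×10⁻¹⁴ / 10⁻³) = −107.9 dBm

−107.9 dBm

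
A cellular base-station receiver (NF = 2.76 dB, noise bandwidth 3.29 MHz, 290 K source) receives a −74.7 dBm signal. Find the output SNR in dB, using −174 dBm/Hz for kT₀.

Noise floor: N = −174 + 10 log₁₀(B) + NF
10 log₁₀(3.29×10⁶) = 65.17 dB
N = −174 + 65.17 + 2.76 = −106.07 dBm
SNR = P_sig − N = −74.7 − (−106.07) = 31.37 dB → 31.4 dB

31.4 dB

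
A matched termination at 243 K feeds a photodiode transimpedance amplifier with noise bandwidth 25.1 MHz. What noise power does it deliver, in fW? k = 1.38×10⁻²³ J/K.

P_n = kTB = 1.38×10⁻²³ × 243 × 2.51×10⁷ = 8.42×10⁻¹⁴ W = 84.2 fW

84.2 fW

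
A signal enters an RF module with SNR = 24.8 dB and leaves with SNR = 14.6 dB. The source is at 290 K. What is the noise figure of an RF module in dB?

10.2 dB

NF (dB) = SNR_in(dB) − SNR_out(dB) when the source is at T₀
NF = 24.8 − 14.6 = 10.2 dB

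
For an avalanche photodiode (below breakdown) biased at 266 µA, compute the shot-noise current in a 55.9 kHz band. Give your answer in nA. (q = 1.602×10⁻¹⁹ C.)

2.18 nA

I_n = √(2qI·B)
2qI·B = 2 × 1.602×10⁻¹⁹ × 2.66×10⁻⁴ × 5.59×10⁴ = 4.76×10⁻¹⁸ A²
I_n = √(4.76×10⁻¹⁸) = 2.18×10⁻⁹ A = 2.18 nA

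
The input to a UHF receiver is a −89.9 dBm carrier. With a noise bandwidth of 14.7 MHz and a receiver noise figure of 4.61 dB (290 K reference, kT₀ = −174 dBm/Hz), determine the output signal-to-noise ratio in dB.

7.8 dB

Noise floor: N = −174 + 10 log₁₀(B) + NF
10 log₁₀(1.47×10⁷) = 71.67 dB
N = −174 + 71.67 + 4.61 = −97.72 dBm
SNR = P_sig − N = −89.9 − (−97.72) = 7.82 dB → 7.8 dB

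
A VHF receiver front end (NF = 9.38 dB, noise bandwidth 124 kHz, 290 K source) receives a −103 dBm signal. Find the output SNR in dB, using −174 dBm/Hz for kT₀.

10.7 dB

Noise floor: N = −174 + 10 log₁₀(B) + NF
10 log₁₀(1.24×10⁵) = 50.93 dB
N = −174 + 50.93 + 9.38 = −113.69 dBm
SNR = P_sig − N = −103 − (−113.69) = 10.69 dB → 10.7 dB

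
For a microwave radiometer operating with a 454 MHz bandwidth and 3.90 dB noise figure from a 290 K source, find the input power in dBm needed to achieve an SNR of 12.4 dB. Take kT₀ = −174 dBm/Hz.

−71.1 dBm

Sensitivity = −174 + 10 log₁₀(B) + NF + SNR_min
= −174 + 86.57 + 3.90 + 12.4
= −71.13 dBm → −71.1 dBm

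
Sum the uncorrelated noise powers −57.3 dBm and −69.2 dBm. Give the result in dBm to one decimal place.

Convert to linear, add, convert back:
P₁ = 1.86×10⁻⁹ W, P₂ = 1.20×10⁻¹⁰ W
P_tot = 1.98×10⁻⁹ W → 10 log₁₀(P_tot / 10⁻³) = −57.0 dBm

−57.0 dBm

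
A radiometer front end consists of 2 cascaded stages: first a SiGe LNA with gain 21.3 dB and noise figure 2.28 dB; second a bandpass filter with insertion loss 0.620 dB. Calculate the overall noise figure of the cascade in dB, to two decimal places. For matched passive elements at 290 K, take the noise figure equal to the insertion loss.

Convert to linear (a loss of L dB is a gain of −L dB): F_i = 10^(NF_i/10), G_i = 10^(G_i,dB/10)
  Stage 1: F_1 = 10^(2.28/10) = 1.690, G_1 = 10^(21.3/10) = 134.9
  Stage 2: F_2 = 10^(0.620/10) = 1.153, G_2 = 10^(−0.620/10) = 0.8670
Friis cascade:
  F = 1.690 + (1.153 − 1)/134.9 = 1.692
NF = 10 log₁₀(1.692) = 2.28 dB

2.28 dB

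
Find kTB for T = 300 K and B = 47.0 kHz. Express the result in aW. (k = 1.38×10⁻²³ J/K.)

P_n = kTB = 1.38×10⁻²³ × 300 × 4.70×10⁴ = 1.95×10⁻¹⁶ W = 195 aW

195 aW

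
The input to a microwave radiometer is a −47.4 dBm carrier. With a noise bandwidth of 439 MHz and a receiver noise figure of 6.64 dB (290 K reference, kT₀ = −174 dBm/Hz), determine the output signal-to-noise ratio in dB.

33.5 dB

Noise floor: N = −174 + 10 log₁₀(B) + NF
10 log₁₀(4.39×10⁸) = 86.42 dB
N = −174 + 86.42 + 6.64 = −80.94 dBm
SNR = P_sig − N = −47.4 − (−80.94) = 33.54 dB → 33.5 dB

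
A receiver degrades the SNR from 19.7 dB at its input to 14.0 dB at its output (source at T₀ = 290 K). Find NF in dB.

5.7 dB

NF (dB) = SNR_in(dB) − SNR_out(dB) when the source is at T₀
NF = 19.7 − 14.0 = 5.7 dB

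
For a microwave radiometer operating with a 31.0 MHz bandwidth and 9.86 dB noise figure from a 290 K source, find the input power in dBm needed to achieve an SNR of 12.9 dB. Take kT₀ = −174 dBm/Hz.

−76.3 dBm

Sensitivity = −174 + 10 log₁₀(B) + NF + SNR_min
= −174 + 74.91 + 9.86 + 12.9
= −76.33 dBm → −76.3 dBm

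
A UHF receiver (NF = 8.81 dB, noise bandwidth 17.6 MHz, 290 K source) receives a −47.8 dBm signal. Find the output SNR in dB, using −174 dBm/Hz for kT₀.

Noise floor: N = −174 + 10 log₁₀(B) + NF
10 log₁₀(1.76×10⁷) = 72.46 dB
N = −174 + 72.46 + 8.81 = −92.73 dBm
SNR = P_sig − N = −47.8 − (−92.73) = 44.93 dB → 44.9 dB

44.9 dB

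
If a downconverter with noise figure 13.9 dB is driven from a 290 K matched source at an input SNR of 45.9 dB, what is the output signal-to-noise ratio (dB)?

32.0 dB

By definition F = SNR_in/SNR_out, so in dB: SNR_out = SNR_in − NF
SNR_out = 45.9 − 13.9 = 32.0 dB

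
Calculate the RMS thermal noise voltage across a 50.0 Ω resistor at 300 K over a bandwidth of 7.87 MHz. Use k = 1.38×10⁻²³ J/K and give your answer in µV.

V_n = √(4kTRB)
4kTRB = 4 × 1.38×10⁻²³ × 300 × 5.00×10¹ × 7.87×10⁶ = 6.52×10⁻¹² V²
V_n = √(6.52×10⁻¹²) = 2.55×10⁻⁶ V = 2.55 µV

2.55 µV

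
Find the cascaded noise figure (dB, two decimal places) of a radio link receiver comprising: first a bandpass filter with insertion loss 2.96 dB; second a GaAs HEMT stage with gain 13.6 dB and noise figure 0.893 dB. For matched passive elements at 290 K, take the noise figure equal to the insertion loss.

Convert to linear (a loss of L dB is a gain of −L dB): F_i = 10^(NF_i/10), G_i = 10^(G_i,dB/10)
  Stage 1: F_1 = 10^(2.96/10) = 1.977, G_1 = 10^(−2.96/10) = 0.5058
  Stage 2: F_2 = 10^(0.893/10) = 1.228, G_2 = 10^(13.6/10) = 22.91
Friis cascade:
  F = 1.977 + (1.228 − 1)/0.5058 = 2.428
NF = 10 log₁₀(2.428) = 3.85 dB

3.85 dB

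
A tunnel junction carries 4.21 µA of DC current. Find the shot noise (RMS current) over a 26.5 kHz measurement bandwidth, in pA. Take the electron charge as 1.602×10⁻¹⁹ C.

I_n = √(2qI·B)
2qI·B = 2 × 1.602×10⁻¹⁹ × 4.21×10⁻⁶ × 2.65×10⁴ = 3.57×10⁻²⁰ A²
I_n = √(3.57×10⁻²⁰) = 1.89×10⁻¹⁰ A = 189 pA

189 pA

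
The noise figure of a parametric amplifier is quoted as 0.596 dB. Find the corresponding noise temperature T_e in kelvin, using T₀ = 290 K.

F = 10^(0.596/10) = 1.1471
T_e = (F − 1)·T₀ = (1.1471 − 1) × 290 = 42.7 K

42.7 K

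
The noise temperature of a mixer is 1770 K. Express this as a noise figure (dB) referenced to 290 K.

F = 1 + T_e/T₀ = 1 + 1770/290 = 7.10345
NF = 10 log₁₀(7.10345) = 8.51 dB

8.51 dB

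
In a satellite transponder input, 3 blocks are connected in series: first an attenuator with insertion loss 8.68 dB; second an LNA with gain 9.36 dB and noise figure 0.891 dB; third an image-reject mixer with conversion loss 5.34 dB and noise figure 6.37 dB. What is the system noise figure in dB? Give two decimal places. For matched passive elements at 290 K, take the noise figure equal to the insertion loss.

Convert to linear (a loss of L dB is a gain of −L dB): F_i = 10^(NF_i/10), G_i = 10^(G_i,dB/10)
  Stage 1: F_1 = 10^(8.68/10) = 7.379, G_1 = 10^(−8.68/10) = 0.1355
  Stage 2: F_2 = 10^(0.891/10) = 1.228, G_2 = 10^(9.36/10) = 8.630
  Stage 3: F_3 = 10^(6.37/10) = 4.335, G_3 = 10^(−5.34/10) = 0.2924
Friis cascade:
  F = 7.379 + (1.228 − 1)/0.1355 + (4.335 − 1)/1.169 = 11.91
NF = 10 log₁₀(11.91) = 10.76 dB

10.76 dB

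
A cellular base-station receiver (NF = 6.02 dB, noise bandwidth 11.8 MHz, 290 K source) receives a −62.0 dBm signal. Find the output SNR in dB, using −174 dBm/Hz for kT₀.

35.3 dB

Noise floor: N = −174 + 10 log₁₀(B) + NF
10 log₁₀(1.18×10⁷) = 70.72 dB
N = −174 + 70.72 + 6.02 = −97.26 dBm
SNR = P_sig − N = −62.0 − (−97.26) = 35.26 dB → 35.3 dB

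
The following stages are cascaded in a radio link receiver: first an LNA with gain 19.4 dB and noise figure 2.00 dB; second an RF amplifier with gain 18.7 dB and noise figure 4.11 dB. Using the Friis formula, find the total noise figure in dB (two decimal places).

Convert to linear (a loss of L dB is a gain of −L dB): F_i = 10^(NF_i/10), G_i = 10^(G_i,dB/10)
  Stage 1: F_1 = 10^(2.00/10) = 1.585, G_1 = 10^(19.4/10) = 87.10
  Stage 2: F_2 = 10^(4.11/10) = 2.576, G_2 = 10^(18.7/10) = 74.13
Friis cascade:
  F = 1.585 + (2.576 − 1)/87.10 = 1.603
NF = 10 log₁₀(1.603) = 2.05 dB

2.05 dB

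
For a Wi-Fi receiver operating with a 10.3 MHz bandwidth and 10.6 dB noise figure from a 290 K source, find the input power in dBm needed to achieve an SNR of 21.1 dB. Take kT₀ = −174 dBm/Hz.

Sensitivity = −174 + 10 log₁₀(B) + NF + SNR_min
= −174 + 70.13 + 10.6 + 21.1
= −72.17 dBm → −72.2 dBm

−72.2 dBm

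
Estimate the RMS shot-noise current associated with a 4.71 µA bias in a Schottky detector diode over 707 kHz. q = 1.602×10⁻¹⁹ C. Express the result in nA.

I_n = √(2qI·B)
2qI·B = 2 × 1.602×10⁻¹⁹ × 4.71×10⁻⁶ × 7.07×10⁵ = 1.07×10⁻¹⁸ A²
I_n = √(1.07×10⁻¹⁸) = 1.03×10⁻⁹ A = 1.03 nA

1.03 nA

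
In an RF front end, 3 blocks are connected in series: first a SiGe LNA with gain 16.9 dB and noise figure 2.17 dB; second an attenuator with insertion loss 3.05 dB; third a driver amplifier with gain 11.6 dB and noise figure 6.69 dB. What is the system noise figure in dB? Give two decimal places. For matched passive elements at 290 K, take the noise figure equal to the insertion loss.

2.60 dB

Convert to linear (a loss of L dB is a gain of −L dB): F_i = 10^(NF_i/10), G_i = 10^(G_i,dB/10)
  Stage 1: F_1 = 10^(2.17/10) = 1.648, G_1 = 10^(16.9/10) = 48.98
  Stage 2: F_2 = 10^(3.05/10) = 2.018, G_2 = 10^(−3.05/10) = 0.4955
  Stage 3: F_3 = 10^(6.69/10) = 4.667, G_3 = 10^(11.6/10) = 14.45
Friis cascade:
  F = 1.648 + (2.018 − 1)/48.98 + (4.667 − 1)/24.27 = 1.820
NF = 10 log₁₀(1.820) = 2.60 dB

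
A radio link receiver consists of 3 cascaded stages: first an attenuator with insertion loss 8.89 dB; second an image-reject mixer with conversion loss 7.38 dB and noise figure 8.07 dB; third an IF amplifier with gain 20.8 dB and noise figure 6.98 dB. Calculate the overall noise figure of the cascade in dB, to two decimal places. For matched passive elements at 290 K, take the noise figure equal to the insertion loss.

23.40 dB

Convert to linear (a loss of L dB is a gain of −L dB): F_i = 10^(NF_i/10), G_i = 10^(G_i,dB/10)
  Stage 1: F_1 = 10^(8.89/10) = 7.745, G_1 = 10^(−8.89/10) = 0.1291
  Stage 2: F_2 = 10^(8.07/10) = 6.412, G_2 = 10^(−7.38/10) = 0.1828
  Stage 3: F_3 = 10^(6.98/10) = 4.989, G_3 = 10^(20.8/10) = 120.2
Friis cascade:
  F = 7.745 + (6.412 − 1)/0.1291 + (4.989 − 1)/0.02360 = 218.6
NF = 10 log₁₀(218.6) = 23.40 dB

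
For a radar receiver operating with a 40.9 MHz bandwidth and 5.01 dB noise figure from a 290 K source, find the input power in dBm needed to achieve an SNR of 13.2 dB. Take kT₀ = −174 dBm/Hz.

Sensitivity = −174 + 10 log₁₀(B) + NF + SNR_min
= −174 + 76.12 + 5.01 + 13.2
= −79.67 dBm → −79.7 dBm

−79.7 dBm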